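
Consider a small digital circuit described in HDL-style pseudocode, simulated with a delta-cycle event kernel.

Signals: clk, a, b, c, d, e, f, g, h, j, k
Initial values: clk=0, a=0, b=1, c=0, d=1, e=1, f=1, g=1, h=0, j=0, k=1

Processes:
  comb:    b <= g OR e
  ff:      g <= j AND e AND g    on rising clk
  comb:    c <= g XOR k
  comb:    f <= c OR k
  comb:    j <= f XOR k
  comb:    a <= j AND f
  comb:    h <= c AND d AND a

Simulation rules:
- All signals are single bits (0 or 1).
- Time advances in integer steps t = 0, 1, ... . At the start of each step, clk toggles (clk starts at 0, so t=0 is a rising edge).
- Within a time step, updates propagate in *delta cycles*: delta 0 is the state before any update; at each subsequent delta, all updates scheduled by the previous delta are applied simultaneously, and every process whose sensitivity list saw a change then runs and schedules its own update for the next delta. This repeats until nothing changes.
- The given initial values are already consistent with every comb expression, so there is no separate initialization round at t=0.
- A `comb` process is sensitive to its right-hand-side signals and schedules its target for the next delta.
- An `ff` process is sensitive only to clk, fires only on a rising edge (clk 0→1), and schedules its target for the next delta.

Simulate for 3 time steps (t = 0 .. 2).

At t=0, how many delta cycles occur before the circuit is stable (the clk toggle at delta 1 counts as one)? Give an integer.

[bits: g,c,clk,h,a,j,f,d,e,k,b]
t=0: Δ0=10000011111 Δ1=10100011111 Δ2=00100011111 Δ3=01100011111 | 3Δ
t=1: Δ0=01100011111 Δ1=01000011111 | 1Δ
t=2: Δ0=01000011111 Δ1=01100011111 | 1Δ

3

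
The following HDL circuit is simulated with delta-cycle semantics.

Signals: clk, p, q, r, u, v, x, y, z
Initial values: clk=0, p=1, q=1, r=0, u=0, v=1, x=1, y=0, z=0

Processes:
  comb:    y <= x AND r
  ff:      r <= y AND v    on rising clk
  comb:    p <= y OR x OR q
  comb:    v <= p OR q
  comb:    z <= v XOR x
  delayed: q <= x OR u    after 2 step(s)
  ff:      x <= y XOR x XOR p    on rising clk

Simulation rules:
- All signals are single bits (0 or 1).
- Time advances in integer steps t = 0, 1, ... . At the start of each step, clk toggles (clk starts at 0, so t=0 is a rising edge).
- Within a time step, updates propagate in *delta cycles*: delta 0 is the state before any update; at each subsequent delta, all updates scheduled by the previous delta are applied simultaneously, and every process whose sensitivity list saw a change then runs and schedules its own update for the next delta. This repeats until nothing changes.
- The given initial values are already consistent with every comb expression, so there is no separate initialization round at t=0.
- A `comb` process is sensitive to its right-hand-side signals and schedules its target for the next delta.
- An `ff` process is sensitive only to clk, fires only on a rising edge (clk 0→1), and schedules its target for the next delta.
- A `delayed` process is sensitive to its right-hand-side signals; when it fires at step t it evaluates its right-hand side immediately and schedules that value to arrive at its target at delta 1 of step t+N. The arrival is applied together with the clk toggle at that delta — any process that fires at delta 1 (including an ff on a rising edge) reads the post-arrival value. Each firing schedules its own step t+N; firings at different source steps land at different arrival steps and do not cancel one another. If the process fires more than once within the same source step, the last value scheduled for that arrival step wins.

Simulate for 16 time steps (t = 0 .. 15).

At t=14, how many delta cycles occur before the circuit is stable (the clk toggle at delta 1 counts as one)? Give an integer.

t0.Δ0 clk=0 p=1 u=0 y=0 q=1 z=0 x=1 v=1 r=0
t0.Δ1 clk=1 p=1 u=0 y=0 q=1 z=0 x=1 v=1 r=0
t0.Δ2 clk=1 p=1 u=0 y=0 q=1 z=0 x=0 v=1 r=0
t0.Δ3 clk=1 p=1 u=0 y=0 q=1 z=1 x=0 v=1 r=0
t1.Δ0 clk=1 p=1 u=0 y=0 q=1 z=1 x=0 v=1 r=0
t1.Δ1 clk=0 p=1 u=0 y=0 q=1 z=1 x=0 v=1 r=0
t2.Δ0 clk=0 p=1 u=0 y=0 q=1 z=1 x=0 v=1 r=0
t2.Δ1 clk=1 p=1 u=0 y=0 q=0 z=1 x=0 v=1 r=0
t2.Δ2 clk=1 p=0 u=0 y=0 q=0 z=1 x=1 v=1 r=0
t2.Δ3 clk=1 p=1 u=0 y=0 q=0 z=0 x=1 v=0 r=0
t2.Δ4 clk=1 p=1 u=0 y=0 q=0 z=1 x=1 v=1 r=0
t2.Δ5 clk=1 p=1 u=0 y=0 q=0 z=0 x=1 v=1 r=0
t3.Δ0 clk=1 p=1 u=0 y=0 q=0 z=0 x=1 v=1 r=0
t3.Δ1 clk=0 p=1 u=0 y=0 q=0 z=0 x=1 v=1 r=0
t4.Δ0 clk=0 p=1 u=0 y=0 q=0 z=0 x=1 v=1 r=0
t4.Δ1 clk=1 p=1 u=0 y=0 q=1 z=0 x=1 v=1 r=0
t4.Δ2 clk=1 p=1 u=0 y=0 q=1 z=0 x=0 v=1 r=0
t4.Δ3 clk=1 p=1 u=0 y=0 q=1 z=1 x=0 v=1 r=0
t5.Δ0 clk=1 p=1 u=0 y=0 q=1 z=1 x=0 v=1 r=0
t5.Δ1 clk=0 p=1 u=0 y=0 q=1 z=1 x=0 v=1 r=0
t6.Δ0 clk=0 p=1 u=0 y=0 q=1 z=1 x=0 v=1 r=0
t6.Δ1 clk=1 p=1 u=0 y=0 q=0 z=1 x=0 v=1 r=0
t6.Δ2 clk=1 p=0 u=0 y=0 q=0 z=1 x=1 v=1 r=0
t6.Δ3 clk=1 p=1 u=0 y=0 q=0 z=0 x=1 v=0 r=0
t6.Δ4 clk=1 p=1 u=0 y=0 q=0 z=1 x=1 v=1 r=0
t6.Δ5 clk=1 p=1 u=0 y=0 q=0 z=0 x=1 v=1 r=0
t7.Δ0 clk=1 p=1 u=0 y=0 q=0 z=0 x=1 v=1 r=0
t7.Δ1 clk=0 p=1 u=0 y=0 q=0 z=0 x=1 v=1 r=0
t8.Δ0 clk=0 p=1 u=0 y=0 q=0 z=0 x=1 v=1 r=0
t8.Δ1 clk=1 p=1 u=0 y=0 q=1 z=0 x=1 v=1 r=0
t8.Δ2 clk=1 p=1 u=0 y=0 q=1 z=0 x=0 v=1 r=0
t8.Δ3 clk=1 p=1 u=0 y=0 q=1 z=1 x=0 v=1 r=0
t9.Δ0 clk=1 p=1 u=0 y=0 q=1 z=1 x=0 v=1 r=0
t9.Δ1 clk=0 p=1 u=0 y=0 q=1 z=1 x=0 v=1 r=0
t10.Δ0 clk=0 p=1 u=0 y=0 q=1 z=1 x=0 v=1 r=0
t10.Δ1 clk=1 p=1 u=0 y=0 q=0 z=1 x=0 v=1 r=0
t10.Δ2 clk=1 p=0 u=0 y=0 q=0 z=1 x=1 v=1 r=0
t10.Δ3 clk=1 p=1 u=0 y=0 q=0 z=0 x=1 v=0 r=0
t10.Δ4 clk=1 p=1 u=0 y=0 q=0 z=1 x=1 v=1 r=0
t10.Δ5 clk=1 p=1 u=0 y=0 q=0 z=0 x=1 v=1 r=0
t11.Δ0 clk=1 p=1 u=0 y=0 q=0 z=0 x=1 v=1 r=0
t11.Δ1 clk=0 p=1 u=0 y=0 q=0 z=0 x=1 v=1 r=0
t12.Δ0 clk=0 p=1 u=0 y=0 q=0 z=0 x=1 v=1 r=0
t12.Δ1 clk=1 p=1 u=0 y=0 q=1 z=0 x=1 v=1 r=0
t12.Δ2 clk=1 p=1 u=0 y=0 q=1 z=0 x=0 v=1 r=0
t12.Δ3 clk=1 p=1 u=0 y=0 q=1 z=1 x=0 v=1 r=0
t13.Δ0 clk=1 p=1 u=0 y=0 q=1 z=1 x=0 v=1 r=0
t13.Δ1 clk=0 p=1 u=0 y=0 q=1 z=1 x=0 v=1 r=0
t14.Δ0 clk=0 p=1 u=0 y=0 q=1 z=1 x=0 v=1 r=0
t14.Δ1 clk=1 p=1 u=0 y=0 q=0 z=1 x=0 v=1 r=0
t14.Δ2 clk=1 p=0 u=0 y=0 q=0 z=1 x=1 v=1 r=0
t14.Δ3 clk=1 p=1 u=0 y=0 q=0 z=0 x=1 v=0 r=0
t14.Δ4 clk=1 p=1 u=0 y=0 q=0 z=1 x=1 v=1 r=0
t14.Δ5 clk=1 p=1 u=0 y=0 q=0 z=0 x=1 v=1 r=0
t15.Δ0 clk=1 p=1 u=0 y=0 q=0 z=0 x=1 v=1 r=0
t15.Δ1 clk=0 p=1 u=0 y=0 q=0 z=0 x=1 v=1 r=0

5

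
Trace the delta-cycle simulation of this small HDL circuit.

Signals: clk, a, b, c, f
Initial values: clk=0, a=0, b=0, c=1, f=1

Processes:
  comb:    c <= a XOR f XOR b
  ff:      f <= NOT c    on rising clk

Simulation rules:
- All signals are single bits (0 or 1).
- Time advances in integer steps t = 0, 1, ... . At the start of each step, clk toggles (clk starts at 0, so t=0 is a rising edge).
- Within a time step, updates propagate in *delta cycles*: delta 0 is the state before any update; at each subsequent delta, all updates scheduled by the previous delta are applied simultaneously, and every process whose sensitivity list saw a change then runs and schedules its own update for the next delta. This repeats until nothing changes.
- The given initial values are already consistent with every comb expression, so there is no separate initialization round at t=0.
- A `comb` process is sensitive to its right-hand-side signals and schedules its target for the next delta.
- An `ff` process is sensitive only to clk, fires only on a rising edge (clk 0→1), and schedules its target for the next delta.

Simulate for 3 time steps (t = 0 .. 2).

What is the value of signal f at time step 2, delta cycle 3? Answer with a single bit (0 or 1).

1

t=0 Δ0: a=0 b=0 f=1 c=1 clk=0
  Δ1: clk:0→1
  Δ2: f:1→0
  Δ3: c:1→0
  (3Δ to stable)
t=1 Δ0: a=0 b=0 f=0 c=0 clk=1
  Δ1: clk:1→0
  (1Δ to stable)
t=2 Δ0: a=0 b=0 f=0 c=0 clk=0
  Δ1: clk:0→1
  Δ2: f:0→1
  Δ3: c:0→1
  (3Δ to stable)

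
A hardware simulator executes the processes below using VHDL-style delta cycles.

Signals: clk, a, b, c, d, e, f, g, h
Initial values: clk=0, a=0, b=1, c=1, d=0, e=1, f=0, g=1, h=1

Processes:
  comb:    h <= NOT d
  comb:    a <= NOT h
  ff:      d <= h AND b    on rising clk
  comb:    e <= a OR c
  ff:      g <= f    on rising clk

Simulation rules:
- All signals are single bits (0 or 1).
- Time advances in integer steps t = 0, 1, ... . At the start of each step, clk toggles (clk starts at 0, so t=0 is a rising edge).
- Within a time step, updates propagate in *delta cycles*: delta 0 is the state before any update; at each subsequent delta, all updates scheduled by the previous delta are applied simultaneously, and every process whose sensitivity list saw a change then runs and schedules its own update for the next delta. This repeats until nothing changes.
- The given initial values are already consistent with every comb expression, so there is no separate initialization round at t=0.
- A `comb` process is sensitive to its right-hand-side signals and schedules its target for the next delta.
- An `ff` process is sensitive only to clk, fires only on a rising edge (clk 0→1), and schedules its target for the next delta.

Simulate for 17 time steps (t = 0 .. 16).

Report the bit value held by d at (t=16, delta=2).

t=0 Δ0: clk=0 e=1 d=0 g=1 h=1 c=1 b=1 a=0 f=0
  Δ1: clk:0→1
  Δ2: d:0→1, g:1→0
  Δ3: h:1→0
  Δ4: a:0→1
  (4Δ to stable)
t=1 Δ0: clk=1 e=1 d=1 g=0 h=0 c=1 b=1 a=1 f=0
  Δ1: clk:1→0
  (1Δ to stable)
t=2 Δ0: clk=0 e=1 d=1 g=0 h=0 c=1 b=1 a=1 f=0
  Δ1: clk:0→1
  Δ2: d:1→0
  Δ3: h:0→1
  Δ4: a:1→0
  (4Δ to stable)
t=3 Δ0: clk=1 e=1 d=0 g=0 h=1 c=1 b=1 a=0 f=0
  Δ1: clk:1→0
  (1Δ to stable)
t=4 Δ0: clk=0 e=1 d=0 g=0 h=1 c=1 b=1 a=0 f=0
  Δ1: clk:0→1
  Δ2: d:0→1
  Δ3: h:1→0
  Δ4: a:0→1
  (4Δ to stable)
t=5 Δ0: clk=1 e=1 d=1 g=0 h=0 c=1 b=1 a=1 f=0
  Δ1: clk:1→0
  (1Δ to stable)
t=6 Δ0: clk=0 e=1 d=1 g=0 h=0 c=1 b=1 a=1 f=0
  Δ1: clk:0→1
  Δ2: d:1→0
  Δ3: h:0→1
  Δ4: a:1→0
  (4Δ to stable)
t=7 Δ0: clk=1 e=1 d=0 g=0 h=1 c=1 b=1 a=0 f=0
  Δ1: clk:1→0
  (1Δ to stable)
t=8 Δ0: clk=0 e=1 d=0 g=0 h=1 c=1 b=1 a=0 f=0
  Δ1: clk:0→1
  Δ2: d:0→1
  Δ3: h:1→0
  Δ4: a:0→1
  (4Δ to stable)
t=9 Δ0: clk=1 e=1 d=1 g=0 h=0 c=1 b=1 a=1 f=0
  Δ1: clk:1→0
  (1Δ to stable)
t=10 Δ0: clk=0 e=1 d=1 g=0 h=0 c=1 b=1 a=1 f=0
  Δ1: clk:0→1
  Δ2: d:1→0
  Δ3: h:0→1
  Δ4: a:1→0
  (4Δ to stable)
t=11 Δ0: clk=1 e=1 d=0 g=0 h=1 c=1 b=1 a=0 f=0
  Δ1: clk:1→0
  (1Δ to stable)
t=12 Δ0: clk=0 e=1 d=0 g=0 h=1 c=1 b=1 a=0 f=0
  Δ1: clk:0→1
  Δ2: d:0→1
  Δ3: h:1→0
  Δ4: a:0→1
  (4Δ to stable)
t=13 Δ0: clk=1 e=1 d=1 g=0 h=0 c=1 b=1 a=1 f=0
  Δ1: clk:1→0
  (1Δ to stable)
t=14 Δ0: clk=0 e=1 d=1 g=0 h=0 c=1 b=1 a=1 f=0
  Δ1: clk:0→1
  Δ2: d:1→0
  Δ3: h:0→1
  Δ4: a:1→0
  (4Δ to stable)
t=15 Δ0: clk=1 e=1 d=0 g=0 h=1 c=1 b=1 a=0 f=0
  Δ1: clk:1→0
  (1Δ to stable)
t=16 Δ0: clk=0 e=1 d=0 g=0 h=1 c=1 b=1 a=0 f=0
  Δ1: clk:0→1
  Δ2: d:0→1
  Δ3: h:1→0
  Δ4: a:0→1
  (4Δ to stable)

1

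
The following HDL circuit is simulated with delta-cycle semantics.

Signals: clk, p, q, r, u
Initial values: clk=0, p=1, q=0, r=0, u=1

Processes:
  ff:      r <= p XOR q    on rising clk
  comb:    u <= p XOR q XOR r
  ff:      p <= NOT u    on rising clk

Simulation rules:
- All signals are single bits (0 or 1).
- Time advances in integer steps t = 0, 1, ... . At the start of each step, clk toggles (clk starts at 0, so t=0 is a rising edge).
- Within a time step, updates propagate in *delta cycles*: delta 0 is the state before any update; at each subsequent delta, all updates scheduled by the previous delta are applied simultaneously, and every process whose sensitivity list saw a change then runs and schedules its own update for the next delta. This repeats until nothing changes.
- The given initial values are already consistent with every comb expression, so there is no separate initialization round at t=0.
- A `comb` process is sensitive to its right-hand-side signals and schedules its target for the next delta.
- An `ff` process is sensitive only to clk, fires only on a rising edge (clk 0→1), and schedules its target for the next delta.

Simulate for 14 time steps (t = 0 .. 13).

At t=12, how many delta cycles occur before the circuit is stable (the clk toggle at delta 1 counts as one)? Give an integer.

[bits: u,q,r,clk,p]
t=0: Δ0=10001 Δ1=10011 Δ2=10110 | 2Δ
t=1: Δ0=10110 Δ1=10100 | 1Δ
t=2: Δ0=10100 Δ1=10110 Δ2=10010 Δ3=00010 | 3Δ
t=3: Δ0=00010 Δ1=00000 | 1Δ
t=4: Δ0=00000 Δ1=00010 Δ2=00011 Δ3=10011 | 3Δ
t=5: Δ0=10011 Δ1=10001 | 1Δ
t=6: Δ0=10001 Δ1=10011 Δ2=10110 | 2Δ
t=7: Δ0=10110 Δ1=10100 | 1Δ
t=8: Δ0=10100 Δ1=10110 Δ2=10010 Δ3=00010 | 3Δ
t=9: Δ0=00010 Δ1=00000 | 1Δ
t=10: Δ0=00000 Δ1=00010 Δ2=00011 Δ3=10011 | 3Δ
t=11: Δ0=10011 Δ1=10001 | 1Δ
t=12: Δ0=10001 Δ1=10011 Δ2=10110 | 2Δ
t=13: Δ0=10110 Δ1=10100 | 1Δ

2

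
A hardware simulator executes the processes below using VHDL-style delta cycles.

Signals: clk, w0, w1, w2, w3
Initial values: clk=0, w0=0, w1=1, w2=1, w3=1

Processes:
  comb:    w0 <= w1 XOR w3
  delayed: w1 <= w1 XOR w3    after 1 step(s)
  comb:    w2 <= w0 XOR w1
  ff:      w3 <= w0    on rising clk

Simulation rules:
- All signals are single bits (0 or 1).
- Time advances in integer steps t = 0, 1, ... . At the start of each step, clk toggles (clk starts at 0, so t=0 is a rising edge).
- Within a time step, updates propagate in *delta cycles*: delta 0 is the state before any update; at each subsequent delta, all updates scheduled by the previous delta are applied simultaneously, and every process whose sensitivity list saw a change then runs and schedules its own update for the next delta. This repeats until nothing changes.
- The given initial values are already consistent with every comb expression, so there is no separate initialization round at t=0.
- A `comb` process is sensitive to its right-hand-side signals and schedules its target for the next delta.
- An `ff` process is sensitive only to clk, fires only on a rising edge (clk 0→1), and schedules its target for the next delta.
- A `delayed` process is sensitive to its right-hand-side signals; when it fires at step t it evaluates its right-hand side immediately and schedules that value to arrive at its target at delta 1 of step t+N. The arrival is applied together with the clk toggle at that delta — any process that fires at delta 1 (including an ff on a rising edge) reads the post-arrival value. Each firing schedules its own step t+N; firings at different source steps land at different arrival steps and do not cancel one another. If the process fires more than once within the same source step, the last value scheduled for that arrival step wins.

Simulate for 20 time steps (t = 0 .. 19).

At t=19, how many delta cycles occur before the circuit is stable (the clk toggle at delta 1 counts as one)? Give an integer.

[bits: w1,w3,w2,clk,w0]
t=0: Δ0=11100 Δ1=11110 Δ2=10110 Δ3=10111 Δ4=10011 | 4Δ
t=1: Δ0=10011 Δ1=10001 | 1Δ
t=2: Δ0=10001 Δ1=10011 Δ2=11011 Δ3=11010 Δ4=11110 | 4Δ
t=3: Δ0=11110 Δ1=01100 Δ2=01001 Δ3=01101 | 3Δ
t=4: Δ0=01101 Δ1=11111 Δ2=11010 Δ3=11110 | 3Δ
t=5: Δ0=11110 Δ1=01100 Δ2=01001 Δ3=01101 | 3Δ
t=6: Δ0=01101 Δ1=11111 Δ2=11010 Δ3=11110 | 3Δ
t=7: Δ0=11110 Δ1=01100 Δ2=01001 Δ3=01101 | 3Δ
t=8: Δ0=01101 Δ1=11111 Δ2=11010 Δ3=11110 | 3Δ
t=9: Δ0=11110 Δ1=01100 Δ2=01001 Δ3=01101 | 3Δ
t=10: Δ0=01101 Δ1=11111 Δ2=11010 Δ3=11110 | 3Δ
t=11: Δ0=11110 Δ1=01100 Δ2=01001 Δ3=01101 | 3Δ
t=12: Δ0=01101 Δ1=11111 Δ2=11010 Δ3=11110 | 3Δ
t=13: Δ0=11110 Δ1=01100 Δ2=01001 Δ3=01101 | 3Δ
t=14: Δ0=01101 Δ1=11111 Δ2=11010 Δ3=11110 | 3Δ
t=15: Δ0=11110 Δ1=01100 Δ2=01001 Δ3=01101 | 3Δ
t=16: Δ0=01101 Δ1=11111 Δ2=11010 Δ3=11110 | 3Δ
t=17: Δ0=11110 Δ1=01100 Δ2=01001 Δ3=01101 | 3Δ
t=18: Δ0=01101 Δ1=11111 Δ2=11010 Δ3=11110 | 3Δ
t=19: Δ0=11110 Δ1=01100 Δ2=01001 Δ3=01101 | 3Δ

3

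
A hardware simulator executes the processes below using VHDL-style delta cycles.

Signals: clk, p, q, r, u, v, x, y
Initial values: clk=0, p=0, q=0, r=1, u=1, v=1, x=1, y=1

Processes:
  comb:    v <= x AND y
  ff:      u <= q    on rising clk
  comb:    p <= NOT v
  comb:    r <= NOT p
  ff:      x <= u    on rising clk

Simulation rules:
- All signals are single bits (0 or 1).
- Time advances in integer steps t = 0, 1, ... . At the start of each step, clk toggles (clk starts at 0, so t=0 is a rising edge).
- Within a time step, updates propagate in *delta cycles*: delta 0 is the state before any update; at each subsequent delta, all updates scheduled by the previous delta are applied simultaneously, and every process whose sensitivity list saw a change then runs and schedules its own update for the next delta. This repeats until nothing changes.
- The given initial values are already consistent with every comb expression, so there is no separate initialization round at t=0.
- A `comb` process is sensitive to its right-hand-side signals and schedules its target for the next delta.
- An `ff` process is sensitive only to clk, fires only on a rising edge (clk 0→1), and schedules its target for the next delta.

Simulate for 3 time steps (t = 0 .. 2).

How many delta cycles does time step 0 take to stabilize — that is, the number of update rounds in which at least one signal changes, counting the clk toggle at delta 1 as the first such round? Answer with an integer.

2

[bits: x,v,q,p,r,u,y,clk]
t=0: Δ0=11001110 Δ1=11001111 Δ2=11001011 | 2Δ
t=1: Δ0=11001011 Δ1=11001010 | 1Δ
t=2: Δ0=11001010 Δ1=11001011 Δ2=01001011 Δ3=00001011 Δ4=00011011 Δ5=00010011 | 5Δ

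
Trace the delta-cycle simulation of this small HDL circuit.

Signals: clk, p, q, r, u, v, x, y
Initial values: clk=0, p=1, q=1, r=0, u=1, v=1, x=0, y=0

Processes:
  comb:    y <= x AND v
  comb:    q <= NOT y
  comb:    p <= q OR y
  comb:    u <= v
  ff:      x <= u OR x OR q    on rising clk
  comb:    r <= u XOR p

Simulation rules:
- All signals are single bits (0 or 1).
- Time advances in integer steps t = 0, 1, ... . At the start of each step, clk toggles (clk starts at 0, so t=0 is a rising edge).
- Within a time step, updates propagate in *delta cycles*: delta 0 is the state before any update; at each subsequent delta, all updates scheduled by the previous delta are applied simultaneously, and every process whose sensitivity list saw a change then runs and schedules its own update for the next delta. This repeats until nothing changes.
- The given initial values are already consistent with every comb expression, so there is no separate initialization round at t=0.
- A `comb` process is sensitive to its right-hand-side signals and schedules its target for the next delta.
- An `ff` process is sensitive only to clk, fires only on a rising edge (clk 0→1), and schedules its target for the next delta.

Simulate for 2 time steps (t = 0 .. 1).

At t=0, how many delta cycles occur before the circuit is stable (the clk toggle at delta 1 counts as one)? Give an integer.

t0.Δ0 x=0 y=0 u=1 q=1 p=1 r=0 v=1 clk=0
t0.Δ1 x=0 y=0 u=1 q=1 p=1 r=0 v=1 clk=1
t0.Δ2 x=1 y=0 u=1 q=1 p=1 r=0 v=1 clk=1
t0.Δ3 x=1 y=1 u=1 q=1 p=1 r=0 v=1 clk=1
t0.Δ4 x=1 y=1 u=1 q=0 p=1 r=0 v=1 clk=1
t1.Δ0 x=1 y=1 u=1 q=0 p=1 r=0 v=1 clk=1
t1.Δ1 x=1 y=1 u=1 q=0 p=1 r=0 v=1 clk=0

4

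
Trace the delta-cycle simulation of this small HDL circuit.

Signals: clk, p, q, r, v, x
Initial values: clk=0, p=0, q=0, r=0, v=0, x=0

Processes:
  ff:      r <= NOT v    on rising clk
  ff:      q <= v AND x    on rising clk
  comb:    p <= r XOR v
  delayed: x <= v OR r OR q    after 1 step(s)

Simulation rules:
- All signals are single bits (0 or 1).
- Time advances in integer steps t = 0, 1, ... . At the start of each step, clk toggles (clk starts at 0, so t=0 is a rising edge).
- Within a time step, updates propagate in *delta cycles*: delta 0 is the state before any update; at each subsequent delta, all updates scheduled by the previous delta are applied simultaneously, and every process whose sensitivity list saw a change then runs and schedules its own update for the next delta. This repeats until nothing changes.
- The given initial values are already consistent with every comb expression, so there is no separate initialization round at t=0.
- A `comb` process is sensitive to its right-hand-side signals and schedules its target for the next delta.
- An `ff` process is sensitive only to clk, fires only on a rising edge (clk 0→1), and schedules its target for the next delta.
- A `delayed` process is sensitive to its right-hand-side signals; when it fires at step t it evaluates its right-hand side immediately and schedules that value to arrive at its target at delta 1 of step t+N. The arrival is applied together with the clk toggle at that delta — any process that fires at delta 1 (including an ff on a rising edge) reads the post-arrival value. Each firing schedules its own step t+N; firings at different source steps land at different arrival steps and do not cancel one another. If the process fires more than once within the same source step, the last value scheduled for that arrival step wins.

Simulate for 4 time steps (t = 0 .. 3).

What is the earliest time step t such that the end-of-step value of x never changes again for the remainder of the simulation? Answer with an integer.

1

[bits: x,q,clk,r,v,p]
t=0: Δ0=000000 Δ1=001000 Δ2=001100 Δ3=001101 | 3Δ
t=1: Δ0=001101 Δ1=100101 | 1Δ
t=2: Δ0=100101 Δ1=101101 | 1Δ
t=3: Δ0=101101 Δ1=100101 | 1Δ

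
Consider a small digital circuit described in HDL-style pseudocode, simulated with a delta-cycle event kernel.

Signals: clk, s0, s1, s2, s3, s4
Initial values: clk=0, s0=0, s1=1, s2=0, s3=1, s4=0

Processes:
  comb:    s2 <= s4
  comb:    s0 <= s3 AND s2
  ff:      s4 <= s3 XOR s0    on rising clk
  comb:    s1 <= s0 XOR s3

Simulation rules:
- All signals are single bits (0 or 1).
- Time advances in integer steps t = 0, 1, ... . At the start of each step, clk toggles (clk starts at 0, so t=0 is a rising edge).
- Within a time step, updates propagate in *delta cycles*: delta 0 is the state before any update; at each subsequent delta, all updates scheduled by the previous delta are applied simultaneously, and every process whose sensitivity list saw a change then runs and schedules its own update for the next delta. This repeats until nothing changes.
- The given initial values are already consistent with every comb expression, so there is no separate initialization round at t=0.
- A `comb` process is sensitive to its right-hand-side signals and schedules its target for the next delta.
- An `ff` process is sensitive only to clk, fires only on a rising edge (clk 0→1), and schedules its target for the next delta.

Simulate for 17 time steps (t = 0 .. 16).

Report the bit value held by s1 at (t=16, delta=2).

t=0 Δ0: s3=1 s1=1 s0=0 clk=0 s4=0 s2=0
  Δ1: clk:0→1
  Δ2: s4:0→1
  Δ3: s2:0→1
  Δ4: s0:0→1
  Δ5: s1:1→0
  (5Δ to stable)
t=1 Δ0: s3=1 s1=0 s0=1 clk=1 s4=1 s2=1
  Δ1: clk:1→0
  (1Δ to stable)
t=2 Δ0: s3=1 s1=0 s0=1 clk=0 s4=1 s2=1
  Δ1: clk:0→1
  Δ2: s4:1→0
  Δ3: s2:1→0
  Δ4: s0:1→0
  Δ5: s1:0→1
  (5Δ to stable)
t=3 Δ0: s3=1 s1=1 s0=0 clk=1 s4=0 s2=0
  Δ1: clk:1→0
  (1Δ to stable)
t=4 Δ0: s3=1 s1=1 s0=0 clk=0 s4=0 s2=0
  Δ1: clk:0→1
  Δ2: s4:0→1
  Δ3: s2:0→1
  Δ4: s0:0→1
  Δ5: s1:1→0
  (5Δ to stable)
t=5 Δ0: s3=1 s1=0 s0=1 clk=1 s4=1 s2=1
  Δ1: clk:1→0
  (1Δ to stable)
t=6 Δ0: s3=1 s1=0 s0=1 clk=0 s4=1 s2=1
  Δ1: clk:0→1
  Δ2: s4:1→0
  Δ3: s2:1→0
  Δ4: s0:1→0
  Δ5: s1:0→1
  (5Δ to stable)
t=7 Δ0: s3=1 s1=1 s0=0 clk=1 s4=0 s2=0
  Δ1: clk:1→0
  (1Δ to stable)
t=8 Δ0: s3=1 s1=1 s0=0 clk=0 s4=0 s2=0
  Δ1: clk:0→1
  Δ2: s4:0→1
  Δ3: s2:0→1
  Δ4: s0:0→1
  Δ5: s1:1→0
  (5Δ to stable)
t=9 Δ0: s3=1 s1=0 s0=1 clk=1 s4=1 s2=1
  Δ1: clk:1→0
  (1Δ to stable)
t=10 Δ0: s3=1 s1=0 s0=1 clk=0 s4=1 s2=1
  Δ1: clk:0→1
  Δ2: s4:1→0
  Δ3: s2:1→0
  Δ4: s0:1→0
  Δ5: s1:0→1
  (5Δ to stable)
t=11 Δ0: s3=1 s1=1 s0=0 clk=1 s4=0 s2=0
  Δ1: clk:1→0
  (1Δ to stable)
t=12 Δ0: s3=1 s1=1 s0=0 clk=0 s4=0 s2=0
  Δ1: clk:0→1
  Δ2: s4:0→1
  Δ3: s2:0→1
  Δ4: s0:0→1
  Δ5: s1:1→0
  (5Δ to stable)
t=13 Δ0: s3=1 s1=0 s0=1 clk=1 s4=1 s2=1
  Δ1: clk:1→0
  (1Δ to stable)
t=14 Δ0: s3=1 s1=0 s0=1 clk=0 s4=1 s2=1
  Δ1: clk:0→1
  Δ2: s4:1→0
  Δ3: s2:1→0
  Δ4: s0:1→0
  Δ5: s1:0→1
  (5Δ to stable)
t=15 Δ0: s3=1 s1=1 s0=0 clk=1 s4=0 s2=0
  Δ1: clk:1→0
  (1Δ to stable)
t=16 Δ0: s3=1 s1=1 s0=0 clk=0 s4=0 s2=0
  Δ1: clk:0→1
  Δ2: s4:0→1
  Δ3: s2:0→1
  Δ4: s0:0→1
  Δ5: s1:1→0
  (5Δ to stable)

1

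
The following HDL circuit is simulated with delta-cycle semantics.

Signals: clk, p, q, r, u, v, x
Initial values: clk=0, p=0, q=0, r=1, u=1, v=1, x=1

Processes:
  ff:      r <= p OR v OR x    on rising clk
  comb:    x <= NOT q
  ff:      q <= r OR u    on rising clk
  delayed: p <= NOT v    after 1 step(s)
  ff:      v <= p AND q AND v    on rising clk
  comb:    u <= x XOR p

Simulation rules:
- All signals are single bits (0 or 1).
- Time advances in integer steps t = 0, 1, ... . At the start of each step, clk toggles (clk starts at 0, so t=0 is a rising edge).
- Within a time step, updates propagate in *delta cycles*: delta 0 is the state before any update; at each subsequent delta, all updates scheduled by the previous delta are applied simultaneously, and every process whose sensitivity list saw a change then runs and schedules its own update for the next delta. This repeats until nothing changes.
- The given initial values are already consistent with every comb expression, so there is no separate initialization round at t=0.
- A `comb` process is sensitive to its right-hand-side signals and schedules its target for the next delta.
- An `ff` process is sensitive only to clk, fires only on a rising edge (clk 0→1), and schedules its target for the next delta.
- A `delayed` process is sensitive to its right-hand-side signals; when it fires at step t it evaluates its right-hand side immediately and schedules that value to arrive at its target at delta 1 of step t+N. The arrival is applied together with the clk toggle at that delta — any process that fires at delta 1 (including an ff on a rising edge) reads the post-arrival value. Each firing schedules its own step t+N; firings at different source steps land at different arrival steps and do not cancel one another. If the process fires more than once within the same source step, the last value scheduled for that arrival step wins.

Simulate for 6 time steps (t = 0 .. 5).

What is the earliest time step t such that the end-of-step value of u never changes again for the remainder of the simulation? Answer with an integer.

1

t=0 Δ0: u=1 v=1 clk=0 r=1 x=1 p=0 q=0
  Δ1: clk:0→1
  Δ2: v:1→0, q:0→1
  Δ3: x:1→0
  Δ4: u:1→0
  (4Δ to stable)
t=1 Δ0: u=0 v=0 clk=1 r=1 x=0 p=0 q=1
  Δ1: clk:1→0, p:0→1
  Δ2: u:0→1
  (2Δ to stable)
t=2 Δ0: u=1 v=0 clk=0 r=1 x=0 p=1 q=1
  Δ1: clk:0→1
  (1Δ to stable)
t=3 Δ0: u=1 v=0 clk=1 r=1 x=0 p=1 q=1
  Δ1: clk:1→0
  (1Δ to stable)
t=4 Δ0: u=1 v=0 clk=0 r=1 x=0 p=1 q=1
  Δ1: clk:0→1
  (1Δ to stable)
t=5 Δ0: u=1 v=0 clk=1 r=1 x=0 p=1 q=1
  Δ1: clk:1→0
  (1Δ to stable)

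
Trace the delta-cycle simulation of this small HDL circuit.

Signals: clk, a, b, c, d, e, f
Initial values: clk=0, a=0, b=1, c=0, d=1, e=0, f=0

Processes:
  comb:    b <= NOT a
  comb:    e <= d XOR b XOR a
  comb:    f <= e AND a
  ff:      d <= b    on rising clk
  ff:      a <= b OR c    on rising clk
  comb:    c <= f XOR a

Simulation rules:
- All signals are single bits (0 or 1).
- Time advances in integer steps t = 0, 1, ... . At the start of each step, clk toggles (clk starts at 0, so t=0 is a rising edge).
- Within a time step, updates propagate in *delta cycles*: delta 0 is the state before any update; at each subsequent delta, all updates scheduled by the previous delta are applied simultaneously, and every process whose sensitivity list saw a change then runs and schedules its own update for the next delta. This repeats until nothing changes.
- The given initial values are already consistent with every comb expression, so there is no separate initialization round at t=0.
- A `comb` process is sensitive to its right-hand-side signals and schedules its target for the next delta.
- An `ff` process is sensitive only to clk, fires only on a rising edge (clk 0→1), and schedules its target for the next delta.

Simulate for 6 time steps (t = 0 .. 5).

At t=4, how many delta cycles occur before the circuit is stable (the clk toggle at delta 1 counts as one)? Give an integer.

4

t=0 Δ0: e=0 c=0 clk=0 d=1 f=0 b=1 a=0
  Δ1: clk:0→1
  Δ2: a:0→1
  Δ3: e:0→1, c:0→1, b:1→0
  Δ4: e:1→0, f:0→1
  Δ5: c:1→0, f:1→0
  Δ6: c:0→1
  (6Δ to stable)
t=1 Δ0: e=0 c=1 clk=1 d=1 f=0 b=0 a=1
  Δ1: clk:1→0
  (1Δ to stable)
t=2 Δ0: e=0 c=1 clk=0 d=1 f=0 b=0 a=1
  Δ1: clk:0→1
  Δ2: d:1→0
  Δ3: e:0→1
  Δ4: f:0→1
  Δ5: c:1→0
  (5Δ to stable)
t=3 Δ0: e=1 c=0 clk=1 d=0 f=1 b=0 a=1
  Δ1: clk:1→0
  (1Δ to stable)
t=4 Δ0: e=1 c=0 clk=0 d=0 f=1 b=0 a=1
  Δ1: clk:0→1
  Δ2: a:1→0
  Δ3: e:1→0, c:0→1, f:1→0, b:0→1
  Δ4: e:0→1, c:1→0
  (4Δ to stable)
t=5 Δ0: e=1 c=0 clk=1 d=0 f=0 b=1 a=0
  Δ1: clk:1→0
  (1Δ to stable)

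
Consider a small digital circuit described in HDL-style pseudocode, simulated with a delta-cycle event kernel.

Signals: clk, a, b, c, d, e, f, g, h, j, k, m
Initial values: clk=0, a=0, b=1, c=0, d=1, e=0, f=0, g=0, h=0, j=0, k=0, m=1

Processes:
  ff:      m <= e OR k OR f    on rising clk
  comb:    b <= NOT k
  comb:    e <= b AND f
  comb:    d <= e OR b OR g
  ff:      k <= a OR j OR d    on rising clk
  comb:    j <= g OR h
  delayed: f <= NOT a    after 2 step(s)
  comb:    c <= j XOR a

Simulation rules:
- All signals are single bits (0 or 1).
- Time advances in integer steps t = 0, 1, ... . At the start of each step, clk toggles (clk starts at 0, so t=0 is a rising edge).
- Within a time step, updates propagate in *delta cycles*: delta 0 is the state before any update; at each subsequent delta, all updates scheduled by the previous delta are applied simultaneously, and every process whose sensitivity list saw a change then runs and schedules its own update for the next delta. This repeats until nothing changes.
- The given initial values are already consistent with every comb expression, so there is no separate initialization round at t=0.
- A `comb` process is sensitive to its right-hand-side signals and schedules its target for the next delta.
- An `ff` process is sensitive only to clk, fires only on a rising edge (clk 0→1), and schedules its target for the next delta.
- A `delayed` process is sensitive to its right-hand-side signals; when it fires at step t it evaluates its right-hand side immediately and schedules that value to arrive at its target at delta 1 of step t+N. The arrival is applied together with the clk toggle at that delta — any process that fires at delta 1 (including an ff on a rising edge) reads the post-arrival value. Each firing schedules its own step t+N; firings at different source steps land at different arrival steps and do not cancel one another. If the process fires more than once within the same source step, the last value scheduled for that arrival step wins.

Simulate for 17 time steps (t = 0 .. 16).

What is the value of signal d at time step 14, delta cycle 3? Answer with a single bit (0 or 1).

t0.Δ0 j=0 e=0 c=0 a=0 b=1 g=0 m=1 k=0 clk=0 h=0 f=0 d=1
t0.Δ1 j=0 e=0 c=0 a=0 b=1 g=0 m=1 k=0 clk=1 h=0 f=0 d=1
t0.Δ2 j=0 e=0 c=0 a=0 b=1 g=0 m=0 k=1 clk=1 h=0 f=0 d=1
t0.Δ3 j=0 e=0 c=0 a=0 b=0 g=0 m=0 k=1 clk=1 h=0 f=0 d=1
t0.Δ4 j=0 e=0 c=0 a=0 b=0 g=0 m=0 k=1 clk=1 h=0 f=0 d=0
t1.Δ0 j=0 e=0 c=0 a=0 b=0 g=0 m=0 k=1 clk=1 h=0 f=0 d=0
t1.Δ1 j=0 e=0 c=0 a=0 b=0 g=0 m=0 k=1 clk=0 h=0 f=0 d=0
t2.Δ0 j=0 e=0 c=0 a=0 b=0 g=0 m=0 k=1 clk=0 h=0 f=0 d=0
t2.Δ1 j=0 e=0 c=0 a=0 b=0 g=0 m=0 k=1 clk=1 h=0 f=0 d=0
t2.Δ2 j=0 e=0 c=0 a=0 b=0 g=0 m=1 k=0 clk=1 h=0 f=0 d=0
t2.Δ3 j=0 e=0 c=0 a=0 b=1 g=0 m=1 k=0 clk=1 h=0 f=0 d=0
t2.Δ4 j=0 e=0 c=0 a=0 b=1 g=0 m=1 k=0 clk=1 h=0 f=0 d=1
t3.Δ0 j=0 e=0 c=0 a=0 b=1 g=0 m=1 k=0 clk=1 h=0 f=0 d=1
t3.Δ1 j=0 e=0 c=0 a=0 b=1 g=0 m=1 k=0 clk=0 h=0 f=0 d=1
t4.Δ0 j=0 e=0 c=0 a=0 b=1 g=0 m=1 k=0 clk=0 h=0 f=0 d=1
t4.Δ1 j=0 e=0 c=0 a=0 b=1 g=0 m=1 k=0 clk=1 h=0 f=0 d=1
t4.Δ2 j=0 e=0 c=0 a=0 b=1 g=0 m=0 k=1 clk=1 h=0 f=0 d=1
t4.Δ3 j=0 e=0 c=0 a=0 b=0 g=0 m=0 k=1 clk=1 h=0 f=0 d=1
t4.Δ4 j=0 e=0 c=0 a=0 b=0 g=0 m=0 k=1 clk=1 h=0 f=0 d=0
t5.Δ0 j=0 e=0 c=0 a=0 b=0 g=0 m=0 k=1 clk=1 h=0 f=0 d=0
t5.Δ1 j=0 e=0 c=0 a=0 b=0 g=0 m=0 k=1 clk=0 h=0 f=0 d=0
t6.Δ0 j=0 e=0 c=0 a=0 b=0 g=0 m=0 k=1 clk=0 h=0 f=0 d=0
t6.Δ1 j=0 e=0 c=0 a=0 b=0 g=0 m=0 k=1 clk=1 h=0 f=0 d=0
t6.Δ2 j=0 e=0 c=0 a=0 b=0 g=0 m=1 k=0 clk=1 h=0 f=0 d=0
t6.Δ3 j=0 e=0 c=0 a=0 b=1 g=0 m=1 k=0 clk=1 h=0 f=0 d=0
t6.Δ4 j=0 e=0 c=0 a=0 b=1 g=0 m=1 k=0 clk=1 h=0 f=0 d=1
t7.Δ0 j=0 e=0 c=0 a=0 b=1 g=0 m=1 k=0 clk=1 h=0 f=0 d=1
t7.Δ1 j=0 e=0 c=0 a=0 b=1 g=0 m=1 k=0 clk=0 h=0 f=0 d=1
t8.Δ0 j=0 e=0 c=0 a=0 b=1 g=0 m=1 k=0 clk=0 h=0 f=0 d=1
t8.Δ1 j=0 e=0 c=0 a=0 b=1 g=0 m=1 k=0 clk=1 h=0 f=0 d=1
t8.Δ2 j=0 e=0 c=0 a=0 b=1 g=0 m=0 k=1 clk=1 h=0 f=0 d=1
t8.Δ3 j=0 e=0 c=0 a=0 b=0 g=0 m=0 k=1 clk=1 h=0 f=0 d=1
t8.Δ4 j=0 e=0 c=0 a=0 b=0 g=0 m=0 k=1 clk=1 h=0 f=0 d=0
t9.Δ0 j=0 e=0 c=0 a=0 b=0 g=0 m=0 k=1 clk=1 h=0 f=0 d=0
t9.Δ1 j=0 e=0 c=0 a=0 b=0 g=0 m=0 k=1 clk=0 h=0 f=0 d=0
t10.Δ0 j=0 e=0 c=0 a=0 b=0 g=0 m=0 k=1 clk=0 h=0 f=0 d=0
t10.Δ1 j=0 e=0 c=0 a=0 b=0 g=0 m=0 k=1 clk=1 h=0 f=0 d=0
t10.Δ2 j=0 e=0 c=0 a=0 b=0 g=0 m=1 k=0 clk=1 h=0 f=0 d=0
t10.Δ3 j=0 e=0 c=0 a=0 b=1 g=0 m=1 k=0 clk=1 h=0 f=0 d=0
t10.Δ4 j=0 e=0 c=0 a=0 b=1 g=0 m=1 k=0 clk=1 h=0 f=0 d=1
t11.Δ0 j=0 e=0 c=0 a=0 b=1 g=0 m=1 k=0 clk=1 h=0 f=0 d=1
t11.Δ1 j=0 e=0 c=0 a=0 b=1 g=0 m=1 k=0 clk=0 h=0 f=0 d=1
t12.Δ0 j=0 e=0 c=0 a=0 b=1 g=0 m=1 k=0 clk=0 h=0 f=0 d=1
t12.Δ1 j=0 e=0 c=0 a=0 b=1 g=0 m=1 k=0 clk=1 h=0 f=0 d=1
t12.Δ2 j=0 e=0 c=0 a=0 b=1 g=0 m=0 k=1 clk=1 h=0 f=0 d=1
t12.Δ3 j=0 e=0 c=0 a=0 b=0 g=0 m=0 k=1 clk=1 h=0 f=0 d=1
t12.Δ4 j=0 e=0 c=0 a=0 b=0 g=0 m=0 k=1 clk=1 h=0 f=0 d=0
t13.Δ0 j=0 e=0 c=0 a=0 b=0 g=0 m=0 k=1 clk=1 h=0 f=0 d=0
t13.Δ1 j=0 e=0 c=0 a=0 b=0 g=0 m=0 k=1 clk=0 h=0 f=0 d=0
t14.Δ0 j=0 e=0 c=0 a=0 b=0 g=0 m=0 k=1 clk=0 h=0 f=0 d=0
t14.Δ1 j=0 e=0 c=0 a=0 b=0 g=0 m=0 k=1 clk=1 h=0 f=0 d=0
t14.Δ2 j=0 e=0 c=0 a=0 b=0 g=0 m=1 k=0 clk=1 h=0 f=0 d=0
t14.Δ3 j=0 e=0 c=0 a=0 b=1 g=0 m=1 k=0 clk=1 h=0 f=0 d=0
t14.Δ4 j=0 e=0 c=0 a=0 b=1 g=0 m=1 k=0 clk=1 h=0 f=0 d=1
t15.Δ0 j=0 e=0 c=0 a=0 b=1 g=0 m=1 k=0 clk=1 h=0 f=0 d=1
t15.Δ1 j=0 e=0 c=0 a=0 b=1 g=0 m=1 k=0 clk=0 h=0 f=0 d=1
t16.Δ0 j=0 e=0 c=0 a=0 b=1 g=0 m=1 k=0 clk=0 h=0 f=0 d=1
t16.Δ1 j=0 e=0 c=0 a=0 b=1 g=0 m=1 k=0 clk=1 h=0 f=0 d=1
t16.Δ2 j=0 e=0 c=0 a=0 b=1 g=0 m=0 k=1 clk=1 h=0 f=0 d=1
t16.Δ3 j=0 e=0 c=0 a=0 b=0 g=0 m=0 k=1 clk=1 h=0 f=0 d=1
t16.Δ4 j=0 e=0 c=0 a=0 b=0 g=0 m=0 k=1 clk=1 h=0 f=0 d=0

0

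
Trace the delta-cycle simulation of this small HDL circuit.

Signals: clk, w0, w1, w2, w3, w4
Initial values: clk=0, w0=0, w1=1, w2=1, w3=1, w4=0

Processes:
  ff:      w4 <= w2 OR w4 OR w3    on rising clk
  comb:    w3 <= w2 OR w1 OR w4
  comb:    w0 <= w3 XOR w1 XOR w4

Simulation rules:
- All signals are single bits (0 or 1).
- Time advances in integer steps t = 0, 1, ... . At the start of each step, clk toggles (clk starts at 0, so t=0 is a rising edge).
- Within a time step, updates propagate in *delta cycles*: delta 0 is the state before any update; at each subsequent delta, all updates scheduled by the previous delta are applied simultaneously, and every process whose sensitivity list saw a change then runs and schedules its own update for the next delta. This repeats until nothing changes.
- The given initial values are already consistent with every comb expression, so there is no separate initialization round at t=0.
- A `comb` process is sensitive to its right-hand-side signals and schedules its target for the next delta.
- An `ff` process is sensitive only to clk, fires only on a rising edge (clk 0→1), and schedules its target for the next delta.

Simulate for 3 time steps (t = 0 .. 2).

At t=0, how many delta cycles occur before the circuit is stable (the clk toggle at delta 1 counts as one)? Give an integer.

[bits: w3,w4,w1,w2,clk,w0]
t=0: Δ0=101100 Δ1=101110 Δ2=111110 Δ3=111111 | 3Δ
t=1: Δ0=111111 Δ1=111101 | 1Δ
t=2: Δ0=111101 Δ1=111111 | 1Δ

3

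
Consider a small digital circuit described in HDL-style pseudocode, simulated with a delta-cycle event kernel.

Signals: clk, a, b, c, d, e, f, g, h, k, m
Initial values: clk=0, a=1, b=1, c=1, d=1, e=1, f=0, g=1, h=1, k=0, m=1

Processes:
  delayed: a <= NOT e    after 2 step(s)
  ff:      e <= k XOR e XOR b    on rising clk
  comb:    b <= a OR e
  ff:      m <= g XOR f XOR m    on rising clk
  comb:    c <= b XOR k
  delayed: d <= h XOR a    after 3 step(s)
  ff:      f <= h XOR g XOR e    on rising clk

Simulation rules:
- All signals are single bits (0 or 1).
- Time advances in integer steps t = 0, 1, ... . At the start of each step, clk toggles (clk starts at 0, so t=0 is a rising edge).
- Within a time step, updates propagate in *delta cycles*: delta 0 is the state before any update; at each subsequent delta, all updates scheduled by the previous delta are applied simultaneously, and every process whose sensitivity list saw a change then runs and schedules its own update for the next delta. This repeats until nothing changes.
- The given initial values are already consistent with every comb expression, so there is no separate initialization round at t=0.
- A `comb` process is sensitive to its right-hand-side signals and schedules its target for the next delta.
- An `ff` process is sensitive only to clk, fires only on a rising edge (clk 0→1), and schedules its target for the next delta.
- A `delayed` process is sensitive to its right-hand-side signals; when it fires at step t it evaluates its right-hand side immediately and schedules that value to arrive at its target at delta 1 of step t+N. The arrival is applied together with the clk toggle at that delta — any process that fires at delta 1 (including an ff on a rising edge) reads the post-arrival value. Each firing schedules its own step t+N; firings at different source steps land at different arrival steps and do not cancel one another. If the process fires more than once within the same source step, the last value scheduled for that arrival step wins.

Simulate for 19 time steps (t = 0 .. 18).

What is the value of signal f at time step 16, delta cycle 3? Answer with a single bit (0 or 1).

1

t0.Δ0 m=1 a=1 h=1 g=1 b=1 clk=0 c=1 e=1 k=0 d=1 f=0
t0.Δ1 m=1 a=1 h=1 g=1 b=1 clk=1 c=1 e=1 k=0 d=1 f=0
t0.Δ2 m=0 a=1 h=1 g=1 b=1 clk=1 c=1 e=0 k=0 d=1 f=1
t1.Δ0 m=0 a=1 h=1 g=1 b=1 clk=1 c=1 e=0 k=0 d=1 f=1
t1.Δ1 m=0 a=1 h=1 g=1 b=1 clk=0 c=1 e=0 k=0 d=1 f=1
t2.Δ0 m=0 a=1 h=1 g=1 b=1 clk=0 c=1 e=0 k=0 d=1 f=1
t2.Δ1 m=0 a=1 h=1 g=1 b=1 clk=1 c=1 e=0 k=0 d=1 f=1
t2.Δ2 m=0 a=1 h=1 g=1 b=1 clk=1 c=1 e=1 k=0 d=1 f=0
t3.Δ0 m=0 a=1 h=1 g=1 b=1 clk=1 c=1 e=1 k=0 d=1 f=0
t3.Δ1 m=0 a=1 h=1 g=1 b=1 clk=0 c=1 e=1 k=0 d=1 f=0
t4.Δ0 m=0 a=1 h=1 g=1 b=1 clk=0 c=1 e=1 k=0 d=1 f=0
t4.Δ1 m=0 a=0 h=1 g=1 b=1 clk=1 c=1 e=1 k=0 d=1 f=0
t4.Δ2 m=1 a=0 h=1 g=1 b=1 clk=1 c=1 e=0 k=0 d=1 f=1
t4.Δ3 m=1 a=0 h=1 g=1 b=0 clk=1 c=1 e=0 k=0 d=1 f=1
t4.Δ4 m=1 a=0 h=1 g=1 b=0 clk=1 c=0 e=0 k=0 d=1 f=1
t5.Δ0 m=1 a=0 h=1 g=1 b=0 clk=1 c=0 e=0 k=0 d=1 f=1
t5.Δ1 m=1 a=0 h=1 g=1 b=0 clk=0 c=0 e=0 k=0 d=1 f=1
t6.Δ0 m=1 a=0 h=1 g=1 b=0 clk=0 c=0 e=0 k=0 d=1 f=1
t6.Δ1 m=1 a=1 h=1 g=1 b=0 clk=1 c=0 e=0 k=0 d=1 f=1
t6.Δ2 m=1 a=1 h=1 g=1 b=1 clk=1 c=0 e=0 k=0 d=1 f=0
t6.Δ3 m=1 a=1 h=1 g=1 b=1 clk=1 c=1 e=0 k=0 d=1 f=0
t7.Δ0 m=1 a=1 h=1 g=1 b=1 clk=1 c=1 e=0 k=0 d=1 f=0
t7.Δ1 m=1 a=1 h=1 g=1 b=1 clk=0 c=1 e=0 k=0 d=1 f=0
t8.Δ0 m=1 a=1 h=1 g=1 b=1 clk=0 c=1 e=0 k=0 d=1 f=0
t8.Δ1 m=1 a=1 h=1 g=1 b=1 clk=1 c=1 e=0 k=0 d=1 f=0
t8.Δ2 m=0 a=1 h=1 g=1 b=1 clk=1 c=1 e=1 k=0 d=1 f=0
t9.Δ0 m=0 a=1 h=1 g=1 b=1 clk=1 c=1 e=1 k=0 d=1 f=0
t9.Δ1 m=0 a=1 h=1 g=1 b=1 clk=0 c=1 e=1 k=0 d=0 f=0
t10.Δ0 m=0 a=1 h=1 g=1 b=1 clk=0 c=1 e=1 k=0 d=0 f=0
t10.Δ1 m=0 a=0 h=1 g=1 b=1 clk=1 c=1 e=1 k=0 d=0 f=0
t10.Δ2 m=1 a=0 h=1 g=1 b=1 clk=1 c=1 e=0 k=0 d=0 f=1
t10.Δ3 m=1 a=0 h=1 g=1 b=0 clk=1 c=1 e=0 k=0 d=0 f=1
t10.Δ4 m=1 a=0 h=1 g=1 b=0 clk=1 c=0 e=0 k=0 d=0 f=1
t11.Δ0 m=1 a=0 h=1 g=1 b=0 clk=1 c=0 e=0 k=0 d=0 f=1
t11.Δ1 m=1 a=0 h=1 g=1 b=0 clk=0 c=0 e=0 k=0 d=0 f=1
t12.Δ0 m=1 a=0 h=1 g=1 b=0 clk=0 c=0 e=0 k=0 d=0 f=1
t12.Δ1 m=1 a=1 h=1 g=1 b=0 clk=1 c=0 e=0 k=0 d=0 f=1
t12.Δ2 m=1 a=1 h=1 g=1 b=1 clk=1 c=0 e=0 k=0 d=0 f=0
t12.Δ3 m=1 a=1 h=1 g=1 b=1 clk=1 c=1 e=0 k=0 d=0 f=0
t13.Δ0 m=1 a=1 h=1 g=1 b=1 clk=1 c=1 e=0 k=0 d=0 f=0
t13.Δ1 m=1 a=1 h=1 g=1 b=1 clk=0 c=1 e=0 k=0 d=1 f=0
t14.Δ0 m=1 a=1 h=1 g=1 b=1 clk=0 c=1 e=0 k=0 d=1 f=0
t14.Δ1 m=1 a=1 h=1 g=1 b=1 clk=1 c=1 e=0 k=0 d=1 f=0
t14.Δ2 m=0 a=1 h=1 g=1 b=1 clk=1 c=1 e=1 k=0 d=1 f=0
t15.Δ0 m=0 a=1 h=1 g=1 b=1 clk=1 c=1 e=1 k=0 d=1 f=0
t15.Δ1 m=0 a=1 h=1 g=1 b=1 clk=0 c=1 e=1 k=0 d=0 f=0
t16.Δ0 m=0 a=1 h=1 g=1 b=1 clk=0 c=1 e=1 k=0 d=0 f=0
t16.Δ1 m=0 a=0 h=1 g=1 b=1 clk=1 c=1 e=1 k=0 d=0 f=0
t16.Δ2 m=1 a=0 h=1 g=1 b=1 clk=1 c=1 e=0 k=0 d=0 f=1
t16.Δ3 m=1 a=0 h=1 g=1 b=0 clk=1 c=1 e=0 k=0 d=0 f=1
t16.Δ4 m=1 a=0 h=1 g=1 b=0 clk=1 c=0 e=0 k=0 d=0 f=1
t17.Δ0 m=1 a=0 h=1 g=1 b=0 clk=1 c=0 e=0 k=0 d=0 f=1
t17.Δ1 m=1 a=0 h=1 g=1 b=0 clk=0 c=0 e=0 k=0 d=0 f=1
t18.Δ0 m=1 a=0 h=1 g=1 b=0 clk=0 c=0 e=0 k=0 d=0 f=1
t18.Δ1 m=1 a=1 h=1 g=1 b=0 clk=1 c=0 e=0 k=0 d=0 f=1
t18.Δ2 m=1 a=1 h=1 g=1 b=1 clk=1 c=0 e=0 k=0 d=0 f=0
t18.Δ3 m=1 a=1 h=1 g=1 b=1 clk=1 c=1 e=0 k=0 d=0 f=0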